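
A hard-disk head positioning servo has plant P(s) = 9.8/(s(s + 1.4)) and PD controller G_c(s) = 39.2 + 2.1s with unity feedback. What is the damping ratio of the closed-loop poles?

Forward path: (39.2 + 2.1s)·9.8/(s(s+1.4)). The closed-loop characteristic equation is s² + (1.4 + 9.8·2.1)s + 9.8·39.2 = 0.
That is s² + 21.98s + 384.2 = 0, so ω_n = 19.6 rad/s and ζ = 21.98/(2·19.6) = 0.5607.

ζ = 0.561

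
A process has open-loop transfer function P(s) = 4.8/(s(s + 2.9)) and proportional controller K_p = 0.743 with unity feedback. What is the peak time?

From 1 + K_pP(s) = 0: s² + 2.9s + 3.566 = 0 ⇒ ω_n = 1.888, ζ = 0.7678.
Damped frequency ω_d = ω_n√(1−ζ²) = 1.21 rad/s, so peak time T_p = π/ω_d = 2.6 s.

T_p = 2.6 s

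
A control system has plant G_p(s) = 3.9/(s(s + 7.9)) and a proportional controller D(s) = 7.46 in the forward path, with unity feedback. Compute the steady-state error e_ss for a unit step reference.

0

The open loop D(s)G_p(s) has a pole at the origin (type 1), so the static position error constant is infinite and e_ss = 1/(1+∞) = 0.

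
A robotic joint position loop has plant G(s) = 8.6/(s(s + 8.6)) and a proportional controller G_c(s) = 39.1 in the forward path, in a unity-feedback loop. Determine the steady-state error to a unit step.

0

The open loop G_c(s)G(s) has a pole at the origin (type 1), so the static position error constant is infinite and e_ss = 1/(1+∞) = 0.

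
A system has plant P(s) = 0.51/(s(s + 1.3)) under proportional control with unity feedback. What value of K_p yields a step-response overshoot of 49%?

From %OS = 100·exp(−πζ/√(1−ζ²)) = 49%, ζ = −ln(0.49)/√(π²+ln²(0.49)) = 0.2214.
Characteristic equation s² + 1.3s + 0.51K_p = 0 gives ζ = 1.3/(2√(0.51K_p)).
Setting ζ = 0.2214: √(0.51K_p) = 1.3/(2·0.2214) = 2.935, so K_p = 8.617/0.51 = 16.9.

K_p = 16.9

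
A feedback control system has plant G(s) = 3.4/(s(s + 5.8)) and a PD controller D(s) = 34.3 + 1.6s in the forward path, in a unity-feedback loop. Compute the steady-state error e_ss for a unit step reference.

0

The open loop D(s)G(s) has a pole at the origin (type 1), so the static position error constant is infinite and e_ss = 1/(1+∞) = 0.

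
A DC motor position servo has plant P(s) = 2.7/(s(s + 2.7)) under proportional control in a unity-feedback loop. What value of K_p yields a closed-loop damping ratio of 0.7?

K_p = 1.38

Closed-loop characteristic equation: s² + 2.7s + K_p·2.7 = 0.
So ω_n = √(2.7K_p) and 2ζω_n = 2.7, giving ζ = 2.7/(2√(2.7K_p)).
Setting ζ = 0.7: √(2.7K_p) = 2.7/(2·0.7) = 1.929, so K_p = 3.719/2.7 = 1.38.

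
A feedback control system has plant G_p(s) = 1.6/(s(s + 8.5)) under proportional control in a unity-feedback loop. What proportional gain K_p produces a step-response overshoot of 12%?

K_p = 36.1

From %OS = 100·exp(−πζ/√(1−ζ²)) = 12%, ζ = −ln(0.12)/√(π²+ln²(0.12)) = 0.5594.
Characteristic equation s² + 8.5s + 1.6K_p = 0 gives ζ = 8.5/(2√(1.6K_p)).
Setting ζ = 0.5594: √(1.6K_p) = 8.5/(2·0.5594) = 7.597, so K_p = 57.72/1.6 = 36.1.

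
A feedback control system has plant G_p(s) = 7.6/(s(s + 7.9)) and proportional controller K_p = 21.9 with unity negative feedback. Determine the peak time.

The closed-loop denominator s² + 7.9s + 166.4 gives ω_n = √166.4 = 12.9 and ζ = 7.9/(2ω_n) = 0.3062.
Damped frequency ω_d = ω_n√(1−ζ²) = 12.28 rad/s, so peak time T_p = π/ω_d = 0.256 s.

T_p = 0.256 s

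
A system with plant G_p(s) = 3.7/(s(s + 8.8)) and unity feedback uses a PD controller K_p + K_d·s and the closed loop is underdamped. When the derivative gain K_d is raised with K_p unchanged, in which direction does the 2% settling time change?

decrease

Characteristic equation s² + (8.8 + 3.7K_d)s + 3.7K_p = 0: raising K_d increases ζω_n = (8.8+3.7K_d)/2 while the loop stays underdamped, so T_s ≈ 4/(ζω_n) decreases.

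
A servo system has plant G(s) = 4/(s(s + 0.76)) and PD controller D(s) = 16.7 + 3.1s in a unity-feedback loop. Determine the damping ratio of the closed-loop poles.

Forward path: (16.7 + 3.1s)·4/(s(s+0.76)). The closed-loop characteristic equation is s² + (0.76 + 4·3.1)s + 4·16.7 = 0.
That is s² + 13.16s + 66.8 = 0, so ω_n = 8.173 rad/s and ζ = 13.16/(2·8.173) = 0.8051.

ζ = 0.805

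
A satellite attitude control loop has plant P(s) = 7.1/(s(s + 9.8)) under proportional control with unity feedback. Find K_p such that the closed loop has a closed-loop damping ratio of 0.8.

K_p = 5.28

Closed-loop characteristic equation: s² + 9.8s + K_p·7.1 = 0.
So ω_n = √(7.1K_p) and 2ζω_n = 9.8, giving ζ = 9.8/(2√(7.1K_p)).
Setting ζ = 0.8: √(7.1K_p) = 9.8/(2·0.8) = 6.125, so K_p = 37.52/7.1 = 5.28.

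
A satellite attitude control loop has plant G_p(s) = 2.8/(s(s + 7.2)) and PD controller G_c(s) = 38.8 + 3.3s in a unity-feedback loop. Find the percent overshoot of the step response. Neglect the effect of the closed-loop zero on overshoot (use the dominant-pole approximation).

Forward path: (38.8 + 3.3s)·2.8/(s(s+7.2)). The closed-loop characteristic equation is s² + (7.2 + 2.8·3.3)s + 2.8·38.8 = 0.
That is s² + 16.44s + 108.6 = 0, so ω_n = 10.42 rad/s and ζ = 16.44/(2·10.42) = 0.7886.
%OS = 100·exp(−πζ/√(1−ζ²)) = 1.78%.

1.78%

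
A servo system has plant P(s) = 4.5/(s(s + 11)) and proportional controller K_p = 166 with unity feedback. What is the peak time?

T_p = 0.117 s

The closed-loop denominator s² + 11s + 747 gives ω_n = √747 = 27.33 and ζ = 11/(2ω_n) = 0.2012.
Damped frequency ω_d = ω_n√(1−ζ²) = 26.77 rad/s, so peak time T_p = π/ω_d = 0.117 s.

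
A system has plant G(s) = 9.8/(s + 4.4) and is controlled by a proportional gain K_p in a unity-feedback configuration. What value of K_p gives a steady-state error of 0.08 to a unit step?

K_p = 5.16

For a type-0 loop with proportional control, e_ss = 1/(1 + K_p·G(0)).
G(0) = 2.227. Require 1/(1 + K_p·2.227) = 0.08, so 1 + 2.227·K_p = 12.5.
K_p = (12.5 − 1)/2.227 = 5.16.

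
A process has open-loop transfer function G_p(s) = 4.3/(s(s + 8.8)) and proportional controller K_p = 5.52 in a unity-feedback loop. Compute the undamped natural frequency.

The closed-loop denominator is s(s+8.8) + 5.52·4.3 = s² + 8.8s + 23.74.
So ω_n² = 23.74 ⇒ ω_n = 4.872 rad/s, and ζ = 8.8/(2ω_n) = 0.903.

ω_n = 4.87 rad/s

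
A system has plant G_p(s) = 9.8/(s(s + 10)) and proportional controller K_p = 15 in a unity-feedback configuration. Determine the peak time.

T_p = 0.284 s

The closed-loop denominator s² + 10s + 147 gives ω_n = √147 = 12.12 and ζ = 10/(2ω_n) = 0.4124.
Damped frequency ω_d = ω_n√(1−ζ²) = 11.05 rad/s, so peak time T_p = π/ω_d = 0.284 s.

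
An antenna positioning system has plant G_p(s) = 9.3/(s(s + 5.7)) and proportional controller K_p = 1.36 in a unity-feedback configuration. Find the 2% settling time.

T_s ≈ 1.4 s

The closed-loop denominator s² + 5.7s + 12.65 gives ω_n = √12.65 = 3.556 and ζ = 5.7/(2ω_n) = 0.8014.
2% settling time T_s ≈ 4/(ζω_n) = 4/2.85 = 1.4 s.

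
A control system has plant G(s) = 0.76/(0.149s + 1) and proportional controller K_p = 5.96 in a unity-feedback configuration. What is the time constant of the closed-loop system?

Closed loop: T(s) = K_p·G/(1+K_p·G) = 4.53/(0.149s + 1 + 4.53), with pole at s = −(1 + 4.53)/0.149 = −37.11.
Closed-loop time constant τ = 1/37.11 = 0.0269 s.

τ = 0.0269 s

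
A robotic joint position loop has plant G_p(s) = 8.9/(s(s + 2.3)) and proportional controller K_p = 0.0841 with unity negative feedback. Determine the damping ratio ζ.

ζ = 1.33

With unity feedback the closed-loop characteristic equation is s² + 2.3s + 0.0841·8.9 = s² + 2.3s + 0.7485 = 0.
So ω_n² = 0.7485 ⇒ ω_n = 0.8652 rad/s, and ζ = 2.3/(2ω_n) = 1.33.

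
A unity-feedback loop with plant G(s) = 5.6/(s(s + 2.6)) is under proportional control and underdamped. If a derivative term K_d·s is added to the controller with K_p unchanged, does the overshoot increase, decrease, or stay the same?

decrease

The derivative term adds K·K_d to the s-coefficient of the characteristic equation, raising 2ζω_n while ω_n is unchanged; ζ increases, so overshoot decreases.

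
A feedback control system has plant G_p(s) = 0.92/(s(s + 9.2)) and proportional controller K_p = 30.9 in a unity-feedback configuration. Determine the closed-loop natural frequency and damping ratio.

ω_n = 5.33 rad/s, ζ = 0.863

With unity feedback the closed-loop characteristic equation is s² + 9.2s + 30.9·0.92 = s² + 9.2s + 28.43 = 0.
So ω_n² = 28.43 ⇒ ω_n = 5.332 rad/s, and ζ = 9.2/(2ω_n) = 0.863.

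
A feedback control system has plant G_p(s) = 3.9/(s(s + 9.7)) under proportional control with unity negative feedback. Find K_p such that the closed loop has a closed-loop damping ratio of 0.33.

K_p = 55.4

Closed-loop characteristic equation: s² + 9.7s + K_p·3.9 = 0.
So ω_n = √(3.9K_p) and 2ζω_n = 9.7, giving ζ = 9.7/(2√(3.9K_p)).
Setting ζ = 0.33: √(3.9K_p) = 9.7/(2·0.33) = 14.7, so K_p = 216/3.9 = 55.4.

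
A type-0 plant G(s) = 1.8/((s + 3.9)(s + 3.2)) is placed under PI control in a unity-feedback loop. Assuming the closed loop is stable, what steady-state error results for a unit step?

0

The PI controller's integrator makes the forward path type 1, so e_ss to a step is zero.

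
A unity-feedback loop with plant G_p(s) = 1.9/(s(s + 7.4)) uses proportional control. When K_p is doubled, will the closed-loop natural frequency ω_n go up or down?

ω_n = √(1.9·K_p), which grows with K_p.

increase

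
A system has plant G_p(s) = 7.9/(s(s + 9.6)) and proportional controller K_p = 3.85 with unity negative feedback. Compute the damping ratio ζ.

The closed-loop denominator is s(s+9.6) + 3.85·7.9 = s² + 9.6s + 30.42.
So ω_n² = 30.42 ⇒ ω_n = 5.515 rad/s, and ζ = 9.6/(2ω_n) = 0.87.

ζ = 0.87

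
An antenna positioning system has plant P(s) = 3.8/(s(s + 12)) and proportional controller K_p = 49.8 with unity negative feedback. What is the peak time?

The closed-loop denominator s² + 12s + 189.2 gives ω_n = √189.2 = 13.76 and ζ = 12/(2ω_n) = 0.4362.
Damped frequency ω_d = ω_n√(1−ζ²) = 12.38 rad/s, so peak time T_p = π/ω_d = 0.254 s.

T_p = 0.254 s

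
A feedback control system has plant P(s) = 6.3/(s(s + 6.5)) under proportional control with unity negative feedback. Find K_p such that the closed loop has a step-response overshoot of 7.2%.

From %OS = 100·exp(−πζ/√(1−ζ²)) = 7.2%, ζ = −ln(0.072)/√(π²+ln²(0.072)) = 0.6421.
Characteristic equation s² + 6.5s + 6.3K_p = 0 gives ζ = 6.5/(2√(6.3K_p)).
Setting ζ = 0.6421: √(6.3K_p) = 6.5/(2·0.6421) = 5.062, so K_p = 25.62/6.3 = 4.07.

K_p = 4.07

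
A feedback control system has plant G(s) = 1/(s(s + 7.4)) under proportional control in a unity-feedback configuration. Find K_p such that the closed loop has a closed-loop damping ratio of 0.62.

Closed-loop characteristic equation: s² + 7.4s + K_p·1 = 0.
So ω_n = √(1K_p) and 2ζω_n = 7.4, giving ζ = 7.4/(2√(1K_p)).
Setting ζ = 0.62: √(1K_p) = 7.4/(2·0.62) = 5.968, so K_p = 35.61/1 = 35.6.

K_p = 35.6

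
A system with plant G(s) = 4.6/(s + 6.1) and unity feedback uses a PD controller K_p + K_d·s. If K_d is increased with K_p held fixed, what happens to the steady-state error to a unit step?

At s = 0 the derivative term contributes nothing: C(0) = K_p regardless of K_d, so K_pos = K_p·G(0) and e_ss are unchanged.

unchanged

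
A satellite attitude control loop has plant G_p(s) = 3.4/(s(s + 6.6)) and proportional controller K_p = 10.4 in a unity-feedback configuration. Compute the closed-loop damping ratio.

ζ = 0.555

1 + K_p·G_p(s) = 0 gives s² + 6.6s + 35.36 = 0.
Matching s² + 2ζω_n s + ω_n²: ω_n = √35.36 = 5.946 rad/s and 2ζω_n = 6.6, so ζ = 6.6/(2·5.946) = 0.555.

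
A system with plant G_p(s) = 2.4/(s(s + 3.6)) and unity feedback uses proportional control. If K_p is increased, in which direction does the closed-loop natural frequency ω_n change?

increase

ω_n = √(2.4·K_p), which grows with K_p.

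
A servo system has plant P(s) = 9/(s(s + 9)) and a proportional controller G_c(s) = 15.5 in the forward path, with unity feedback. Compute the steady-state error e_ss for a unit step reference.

0

The open loop G_c(s)P(s) has a pole at the origin (type 1), so the static position error constant is infinite and e_ss = 1/(1+∞) = 0.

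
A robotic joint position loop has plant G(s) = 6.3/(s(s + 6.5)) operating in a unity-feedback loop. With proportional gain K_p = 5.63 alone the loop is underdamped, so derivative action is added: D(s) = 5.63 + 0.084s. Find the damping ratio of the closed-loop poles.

ζ = 0.59

Forward path: (5.63 + 0.084s)·6.3/(s(s+6.5)). The closed-loop characteristic equation is s² + (6.5 + 6.3·0.084)s + 6.3·5.63 = 0.
That is s² + 7.029s + 35.47 = 0, so ω_n = 5.956 rad/s and ζ = 7.029/(2·5.956) = 0.5901.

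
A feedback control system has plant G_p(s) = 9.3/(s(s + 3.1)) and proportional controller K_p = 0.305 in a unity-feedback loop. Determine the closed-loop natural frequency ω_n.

ω_n = 1.68 rad/s

With unity feedback the closed-loop characteristic equation is s² + 3.1s + 0.305·9.3 = s² + 3.1s + 2.837 = 0.
Matching s² + 2ζω_n s + ω_n²: ω_n = √2.837 = 1.684 rad/s and 2ζω_n = 3.1, so ζ = 3.1/(2·1.684) = 0.92.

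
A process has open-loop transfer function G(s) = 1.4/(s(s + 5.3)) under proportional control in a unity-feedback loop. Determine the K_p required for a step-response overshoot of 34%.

From %OS = 100·exp(−πζ/√(1−ζ²)) = 34%, ζ = −ln(0.34)/√(π²+ln²(0.34)) = 0.3248.
Characteristic equation s² + 5.3s + 1.4K_p = 0 gives ζ = 5.3/(2√(1.4K_p)).
Setting ζ = 0.3248: √(1.4K_p) = 5.3/(2·0.3248) = 8.159, so K_p = 66.58/1.4 = 47.6.

K_p = 47.6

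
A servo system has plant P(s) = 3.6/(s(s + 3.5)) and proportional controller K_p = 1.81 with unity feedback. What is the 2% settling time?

Closed-loop characteristic equation: s² + 3.5s + 6.516 = 0, so ω_n = 2.553 rad/s and ζ = 3.5/(2·2.553) = 0.6856.
2% settling time T_s ≈ 4/(ζω_n) = 4/1.75 = 2.29 s.

T_s ≈ 2.29 s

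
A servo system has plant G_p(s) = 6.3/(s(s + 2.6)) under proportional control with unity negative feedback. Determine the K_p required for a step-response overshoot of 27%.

K_p = 1.81

From %OS = 100·exp(−πζ/√(1−ζ²)) = 27%, ζ = −ln(0.27)/√(π²+ln²(0.27)) = 0.3847.
Characteristic equation s² + 2.6s + 6.3K_p = 0 gives ζ = 2.6/(2√(6.3K_p)).
Setting ζ = 0.3847: √(6.3K_p) = 2.6/(2·0.3847) = 3.379, so K_p = 11.42/6.3 = 1.81.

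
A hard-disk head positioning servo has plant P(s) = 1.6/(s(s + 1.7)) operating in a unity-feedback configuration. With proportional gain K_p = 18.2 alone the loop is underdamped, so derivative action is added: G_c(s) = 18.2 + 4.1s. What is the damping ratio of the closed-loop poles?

Forward path: (18.2 + 4.1s)·1.6/(s(s+1.7)). The closed-loop characteristic equation is s² + (1.7 + 1.6·4.1)s + 1.6·18.2 = 0.
That is s² + 8.26s + 29.12 = 0, so ω_n = 5.396 rad/s and ζ = 8.26/(2·5.396) = 0.7653.

ζ = 0.765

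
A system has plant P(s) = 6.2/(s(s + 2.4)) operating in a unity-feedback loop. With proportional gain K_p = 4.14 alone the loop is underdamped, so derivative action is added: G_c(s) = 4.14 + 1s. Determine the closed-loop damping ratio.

ζ = 0.849

Forward path: (4.14 + 1s)·6.2/(s(s+2.4)). The closed-loop characteristic equation is s² + (2.4 + 6.2·1)s + 6.2·4.14 = 0.
That is s² + 8.6s + 25.67 = 0, so ω_n = 5.066 rad/s and ζ = 8.6/(2·5.066) = 0.8487.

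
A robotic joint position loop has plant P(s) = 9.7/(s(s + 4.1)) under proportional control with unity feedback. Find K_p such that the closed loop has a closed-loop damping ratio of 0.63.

K_p = 1.09

Closed-loop characteristic equation: s² + 4.1s + K_p·9.7 = 0.
So ω_n = √(9.7K_p) and 2ζω_n = 4.1, giving ζ = 4.1/(2√(9.7K_p)).
Setting ζ = 0.63: √(9.7K_p) = 4.1/(2·0.63) = 3.254, so K_p = 10.59/9.7 = 1.09.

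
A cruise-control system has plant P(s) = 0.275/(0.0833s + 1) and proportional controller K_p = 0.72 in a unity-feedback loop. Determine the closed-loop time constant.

Closed loop: T(s) = K_p·P/(1+K_p·P) = 0.198/(0.0833s + 1 + 0.198), with pole at s = −(1 + 0.198)/0.0833 = −14.38.
Closed-loop time constant τ = 1/14.38 = 0.0695 s.

τ = 0.0695 s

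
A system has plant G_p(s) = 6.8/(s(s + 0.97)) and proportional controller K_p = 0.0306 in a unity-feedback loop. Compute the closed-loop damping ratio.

With unity feedback the closed-loop characteristic equation is s² + 0.97s + 0.0306·6.8 = s² + 0.97s + 0.2081 = 0.
So ω_n² = 0.2081 ⇒ ω_n = 0.4562 rad/s, and ζ = 0.97/(2ω_n) = 1.06.

ζ = 1.06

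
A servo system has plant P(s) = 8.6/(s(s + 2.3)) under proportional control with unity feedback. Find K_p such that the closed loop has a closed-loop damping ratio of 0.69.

K_p = 0.323

Closed-loop characteristic equation: s² + 2.3s + K_p·8.6 = 0.
So ω_n = √(8.6K_p) and 2ζω_n = 2.3, giving ζ = 2.3/(2√(8.6K_p)).
Setting ζ = 0.69: √(8.6K_p) = 2.3/(2·0.69) = 1.667, so K_p = 2.778/8.6 = 0.323.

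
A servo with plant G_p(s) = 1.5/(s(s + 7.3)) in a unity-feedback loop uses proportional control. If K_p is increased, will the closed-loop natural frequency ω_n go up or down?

increase

ω_n = √(1.5·K_p), which grows with K_p.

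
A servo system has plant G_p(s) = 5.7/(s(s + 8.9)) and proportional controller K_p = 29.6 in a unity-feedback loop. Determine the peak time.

Closed-loop characteristic equation: s² + 8.9s + 168.7 = 0, so ω_n = 12.99 rad/s and ζ = 8.9/(2·12.99) = 0.3426.
Damped frequency ω_d = ω_n√(1−ζ²) = 12.2 rad/s, so peak time T_p = π/ω_d = 0.257 s.

T_p = 0.257 s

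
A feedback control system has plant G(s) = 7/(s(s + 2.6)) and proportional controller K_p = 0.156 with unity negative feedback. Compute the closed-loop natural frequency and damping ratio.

ω_n = 1.04 rad/s, ζ = 1.24

The closed-loop denominator is s(s+2.6) + 0.156·7 = s² + 2.6s + 1.092.
So ω_n² = 1.092 ⇒ ω_n = 1.045 rad/s, and ζ = 2.6/(2ω_n) = 1.24.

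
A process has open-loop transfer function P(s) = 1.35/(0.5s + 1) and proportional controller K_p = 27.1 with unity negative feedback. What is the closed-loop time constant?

Closed loop: T(s) = K_p·P/(1+K_p·P) = 36.59/(0.5s + 1 + 36.59), with pole at s = −(1 + 36.59)/0.5 = −75.17.
Closed-loop time constant τ = 1/75.17 = 0.0133 s.

τ = 0.0133 s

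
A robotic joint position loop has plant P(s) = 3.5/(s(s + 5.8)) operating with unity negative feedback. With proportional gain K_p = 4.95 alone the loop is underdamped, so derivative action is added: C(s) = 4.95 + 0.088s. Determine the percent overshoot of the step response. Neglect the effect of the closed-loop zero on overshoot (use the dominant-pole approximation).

Forward path: (4.95 + 0.088s)·3.5/(s(s+5.8)). The closed-loop characteristic equation is s² + (5.8 + 3.5·0.088)s + 3.5·4.95 = 0.
That is s² + 6.108s + 17.32 = 0, so ω_n = 4.162 rad/s and ζ = 6.108/(2·4.162) = 0.7337.
%OS = 100·exp(−πζ/√(1−ζ²)) = 3.36%.

3.36%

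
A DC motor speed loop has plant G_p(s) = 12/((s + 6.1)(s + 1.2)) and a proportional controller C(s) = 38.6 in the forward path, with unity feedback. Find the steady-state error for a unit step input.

The loop is type 0. Static position error constant K_pos = C(0)·G_p(0) = 38.6·1.639 = 63.28.
Steady-state error to a unit step: e_ss = 1/(1+K_pos) = 1/64.28 = 0.0156.

0.0156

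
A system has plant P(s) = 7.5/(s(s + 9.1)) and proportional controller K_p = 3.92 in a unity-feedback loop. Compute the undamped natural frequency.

With unity feedback the closed-loop characteristic equation is s² + 9.1s + 3.92·7.5 = s² + 9.1s + 29.4 = 0.
So ω_n² = 29.4 ⇒ ω_n = 5.422 rad/s, and ζ = 9.1/(2ω_n) = 0.839.

ω_n = 5.42 rad/s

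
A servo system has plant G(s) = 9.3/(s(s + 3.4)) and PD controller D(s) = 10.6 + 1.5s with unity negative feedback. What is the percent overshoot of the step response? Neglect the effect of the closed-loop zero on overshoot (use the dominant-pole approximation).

Forward path: (10.6 + 1.5s)·9.3/(s(s+3.4)). The closed-loop characteristic equation is s² + (3.4 + 9.3·1.5)s + 9.3·10.6 = 0.
That is s² + 17.35s + 98.58 = 0, so ω_n = 9.929 rad/s and ζ = 17.35/(2·9.929) = 0.8737.
%OS = 100·exp(−πζ/√(1−ζ²)) = 0.354%.

0.354%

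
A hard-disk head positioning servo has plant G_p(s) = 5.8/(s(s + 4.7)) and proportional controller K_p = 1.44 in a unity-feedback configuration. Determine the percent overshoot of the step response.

From 1 + K_pG_p(s) = 0: s² + 4.7s + 8.352 = 0 ⇒ ω_n = 2.89, ζ = 0.8132.
%OS = 100·exp(−πζ/√(1−ζ²)) = 100·exp(−π·0.8132/√0.3388) = 1.24%.

1.24%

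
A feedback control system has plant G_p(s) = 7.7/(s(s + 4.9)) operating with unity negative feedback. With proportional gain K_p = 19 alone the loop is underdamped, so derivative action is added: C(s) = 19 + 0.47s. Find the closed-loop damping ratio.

Forward path: (19 + 0.47s)·7.7/(s(s+4.9)). The closed-loop characteristic equation is s² + (4.9 + 7.7·0.47)s + 7.7·19 = 0.
That is s² + 8.519s + 146.3 = 0, so ω_n = 12.1 rad/s and ζ = 8.519/(2·12.1) = 0.3522.

ζ = 0.352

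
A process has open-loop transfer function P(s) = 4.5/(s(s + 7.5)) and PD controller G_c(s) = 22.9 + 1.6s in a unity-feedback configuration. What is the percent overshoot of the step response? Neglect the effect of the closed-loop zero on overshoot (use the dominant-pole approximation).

3.7%

Forward path: (22.9 + 1.6s)·4.5/(s(s+7.5)). The closed-loop characteristic equation is s² + (7.5 + 4.5·1.6)s + 4.5·22.9 = 0.
That is s² + 14.7s + 103 = 0, so ω_n = 10.15 rad/s and ζ = 14.7/(2·10.15) = 0.724.
%OS = 100·exp(−πζ/√(1−ζ²)) = 3.7%.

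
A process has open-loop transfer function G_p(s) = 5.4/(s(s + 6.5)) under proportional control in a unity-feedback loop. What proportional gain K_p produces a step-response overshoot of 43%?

K_p = 29.1

From %OS = 100·exp(−πζ/√(1−ζ²)) = 43%, ζ = −ln(0.43)/√(π²+ln²(0.43)) = 0.2594.
Characteristic equation s² + 6.5s + 5.4K_p = 0 gives ζ = 6.5/(2√(5.4K_p)).
Setting ζ = 0.2594: √(5.4K_p) = 6.5/(2·0.2594) = 12.53, so K_p = 156.9/5.4 = 29.1.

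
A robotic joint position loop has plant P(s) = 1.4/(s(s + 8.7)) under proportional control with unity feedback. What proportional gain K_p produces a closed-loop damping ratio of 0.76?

K_p = 23.4

Closed-loop characteristic equation: s² + 8.7s + K_p·1.4 = 0.
So ω_n = √(1.4K_p) and 2ζω_n = 8.7, giving ζ = 8.7/(2√(1.4K_p)).
Setting ζ = 0.76: √(1.4K_p) = 8.7/(2·0.76) = 5.724, so K_p = 32.76/1.4 = 23.4.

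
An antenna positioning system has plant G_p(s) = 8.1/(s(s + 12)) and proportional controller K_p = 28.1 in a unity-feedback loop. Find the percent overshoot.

Closed-loop characteristic equation: s² + 12s + 227.6 = 0, so ω_n = 15.09 rad/s and ζ = 12/(2·15.09) = 0.3977.
%OS = 100·exp(−πζ/√(1−ζ²)) = 100·exp(−π·0.3977/√0.8418) = 25.6%.

25.6%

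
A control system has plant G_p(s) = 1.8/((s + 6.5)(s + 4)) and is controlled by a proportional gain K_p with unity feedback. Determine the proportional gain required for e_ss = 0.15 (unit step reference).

The loop is type 0, so e_ss(step) = 1/(1 + K_pos) with K_pos = K_p·G_p(0).
G_p(0) = 0.06923. Require 1/(1 + K_p·0.06923) = 0.15, so 1 + 0.06923·K_p = 6.667.
K_p = (6.667 − 1)/0.06923 = 81.9.

K_p = 81.9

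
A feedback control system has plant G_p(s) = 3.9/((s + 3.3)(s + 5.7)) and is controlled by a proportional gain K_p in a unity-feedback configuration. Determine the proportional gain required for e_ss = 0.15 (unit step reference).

For a type-0 loop with proportional control, e_ss = 1/(1 + K_p·G_p(0)).
G_p(0) = 0.2073. Require 1/(1 + K_p·0.2073) = 0.15, so 1 + 0.2073·K_p = 6.667.
K_p = (6.667 − 1)/0.2073 = 27.3.

K_p = 27.3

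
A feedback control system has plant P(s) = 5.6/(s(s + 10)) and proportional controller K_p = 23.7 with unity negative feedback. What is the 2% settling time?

Closed-loop characteristic equation: s² + 10s + 132.7 = 0, so ω_n = 11.52 rad/s and ζ = 10/(2·11.52) = 0.434.
2% settling time T_s ≈ 4/(ζω_n) = 4/5 = 0.8 s.

T_s ≈ 0.8 s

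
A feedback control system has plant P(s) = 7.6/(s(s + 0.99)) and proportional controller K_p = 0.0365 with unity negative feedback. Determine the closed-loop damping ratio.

The closed-loop denominator is s(s+0.99) + 0.0365·7.6 = s² + 0.99s + 0.2774.
Matching s² + 2ζω_n s + ω_n²: ω_n = √0.2774 = 0.5267 rad/s and 2ζω_n = 0.99, so ζ = 0.99/(2·0.5267) = 0.94.

ζ = 0.94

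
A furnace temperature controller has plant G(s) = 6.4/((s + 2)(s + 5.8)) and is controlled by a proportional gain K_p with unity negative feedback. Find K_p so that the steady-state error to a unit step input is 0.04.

For a type-0 loop with proportional control, e_ss = 1/(1 + K_p·G(0)).
G(0) = 0.5517. Require 1/(1 + K_p·0.5517) = 0.04, so 1 + 0.5517·K_p = 25.
K_p = (25 − 1)/0.5517 = 43.5.

K_p = 43.5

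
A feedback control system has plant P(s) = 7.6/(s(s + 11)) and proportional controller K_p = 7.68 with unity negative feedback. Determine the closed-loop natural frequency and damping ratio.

ω_n = 7.64 rad/s, ζ = 0.72

With unity feedback the closed-loop characteristic equation is s² + 11s + 7.68·7.6 = s² + 11s + 58.37 = 0.
Matching s² + 2ζω_n s + ω_n²: ω_n = √58.37 = 7.64 rad/s and 2ζω_n = 11, so ζ = 11/(2·7.64) = 0.72.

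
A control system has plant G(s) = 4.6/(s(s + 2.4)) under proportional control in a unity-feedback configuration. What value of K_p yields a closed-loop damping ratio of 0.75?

K_p = 0.557

Closed-loop characteristic equation: s² + 2.4s + K_p·4.6 = 0.
So ω_n = √(4.6K_p) and 2ζω_n = 2.4, giving ζ = 2.4/(2√(4.6K_p)).
Setting ζ = 0.75: √(4.6K_p) = 2.4/(2·0.75) = 1.6, so K_p = 2.56/4.6 = 0.557.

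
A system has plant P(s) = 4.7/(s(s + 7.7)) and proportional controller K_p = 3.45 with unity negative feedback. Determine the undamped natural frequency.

ω_n = 4.03 rad/s

With unity feedback the closed-loop characteristic equation is s² + 7.7s + 3.45·4.7 = s² + 7.7s + 16.21 = 0.
Matching s² + 2ζω_n s + ω_n²: ω_n = √16.21 = 4.027 rad/s and 2ζω_n = 7.7, so ζ = 7.7/(2·4.027) = 0.956.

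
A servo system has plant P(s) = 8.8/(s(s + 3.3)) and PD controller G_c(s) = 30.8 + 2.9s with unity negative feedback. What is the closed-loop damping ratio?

Forward path: (30.8 + 2.9s)·8.8/(s(s+3.3)). The closed-loop characteristic equation is s² + (3.3 + 8.8·2.9)s + 8.8·30.8 = 0.
That is s² + 28.82s + 271 = 0, so ω_n = 16.46 rad/s and ζ = 28.82/(2·16.46) = 0.8753.

ζ = 0.875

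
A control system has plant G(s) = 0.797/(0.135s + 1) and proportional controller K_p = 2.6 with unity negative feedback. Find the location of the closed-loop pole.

s = -22.76

Closed loop: T(s) = K_p·G/(1+K_p·G) = 2.072/(0.135s + 1 + 2.072), with pole at s = −(1 + 2.072)/0.135 = −22.76.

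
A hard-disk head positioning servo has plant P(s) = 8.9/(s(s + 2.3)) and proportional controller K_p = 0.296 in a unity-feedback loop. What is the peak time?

Closed-loop characteristic equation: s² + 2.3s + 2.634 = 0, so ω_n = 1.623 rad/s and ζ = 2.3/(2·1.623) = 0.7085.
Damped frequency ω_d = ω_n√(1−ζ²) = 1.145 rad/s, so peak time T_p = π/ω_d = 2.74 s.

T_p = 2.74 s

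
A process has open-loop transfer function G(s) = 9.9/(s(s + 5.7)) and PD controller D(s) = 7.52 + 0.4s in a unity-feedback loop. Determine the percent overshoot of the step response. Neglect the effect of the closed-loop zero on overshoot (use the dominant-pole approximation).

Forward path: (7.52 + 0.4s)·9.9/(s(s+5.7)). The closed-loop characteristic equation is s² + (5.7 + 9.9·0.4)s + 9.9·7.52 = 0.
That is s² + 9.66s + 74.45 = 0, so ω_n = 8.628 rad/s and ζ = 9.66/(2·8.628) = 0.5598.
%OS = 100·exp(−πζ/√(1−ζ²)) = 12%.

12%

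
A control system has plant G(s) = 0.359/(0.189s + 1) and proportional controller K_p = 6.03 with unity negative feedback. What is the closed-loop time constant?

Closed loop: T(s) = K_p·G/(1+K_p·G) = 2.165/(0.189s + 1 + 2.165), with pole at s = −(1 + 2.165)/0.189 = −16.74.
Closed-loop time constant τ = 1/16.74 = 0.0597 s.

τ = 0.0597 s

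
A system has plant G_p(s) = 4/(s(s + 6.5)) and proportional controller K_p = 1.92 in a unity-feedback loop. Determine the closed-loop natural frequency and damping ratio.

With unity feedback the closed-loop characteristic equation is s² + 6.5s + 1.92·4 = s² + 6.5s + 7.68 = 0.
So ω_n² = 7.68 ⇒ ω_n = 2.771 rad/s, and ζ = 6.5/(2ω_n) = 1.17.

ω_n = 2.77 rad/s, ζ = 1.17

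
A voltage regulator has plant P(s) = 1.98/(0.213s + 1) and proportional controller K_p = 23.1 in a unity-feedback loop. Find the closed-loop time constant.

Closed loop: T(s) = K_p·P/(1+K_p·P) = 45.74/(0.213s + 1 + 45.74), with pole at s = −(1 + 45.74)/0.213 = −219.4.
Closed-loop time constant τ = 1/219.4 = 0.00456 s.

τ = 0.00456 s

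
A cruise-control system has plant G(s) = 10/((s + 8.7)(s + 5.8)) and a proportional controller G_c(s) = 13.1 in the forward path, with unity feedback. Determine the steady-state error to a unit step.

0.278

The loop is type 0. Static position error constant K_pos = G_c(0)·G(0) = 13.1·0.1982 = 2.596.
Steady-state error to a unit step: e_ss = 1/(1+K_pos) = 1/3.596 = 0.278.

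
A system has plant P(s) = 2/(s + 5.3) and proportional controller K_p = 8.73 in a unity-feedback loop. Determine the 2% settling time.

Closed-loop transfer function: T(s) = K_p·P(s)/(1 + K_p·P(s)) = 17.46/(s + 5.3 + 17.46) = 17.46/(s + 22.76).
Time constant τ = 1/22.76 = 0.04394 s, so the 2% settling time is about 4τ = 0.176 s.

T_s ≈ 0.176 s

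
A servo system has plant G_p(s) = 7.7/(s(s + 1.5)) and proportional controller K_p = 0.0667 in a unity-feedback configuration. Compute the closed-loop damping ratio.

ζ = 1.05

With unity feedback the closed-loop characteristic equation is s² + 1.5s + 0.0667·7.7 = s² + 1.5s + 0.5136 = 0.
Matching s² + 2ζω_n s + ω_n²: ω_n = √0.5136 = 0.7167 rad/s and 2ζω_n = 1.5, so ζ = 1.5/(2·0.7167) = 1.05.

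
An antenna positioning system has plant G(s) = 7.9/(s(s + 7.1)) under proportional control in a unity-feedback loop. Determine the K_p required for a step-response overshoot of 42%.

K_p = 22.5

From %OS = 100·exp(−πζ/√(1−ζ²)) = 42%, ζ = −ln(0.42)/√(π²+ln²(0.42)) = 0.2662.
Characteristic equation s² + 7.1s + 7.9K_p = 0 gives ζ = 7.1/(2√(7.9K_p)).
Setting ζ = 0.2662: √(7.9K_p) = 7.1/(2·0.2662) = 13.34, so K_p = 177.9/7.9 = 22.5.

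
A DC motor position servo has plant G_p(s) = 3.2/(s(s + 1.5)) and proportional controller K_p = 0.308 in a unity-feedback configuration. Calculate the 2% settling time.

From 1 + K_pG_p(s) = 0: s² + 1.5s + 0.9856 = 0 ⇒ ω_n = 0.9928, ζ = 0.7555.
2% settling time T_s ≈ 4/(ζω_n) = 4/0.75 = 5.33 s.

T_s ≈ 5.33 s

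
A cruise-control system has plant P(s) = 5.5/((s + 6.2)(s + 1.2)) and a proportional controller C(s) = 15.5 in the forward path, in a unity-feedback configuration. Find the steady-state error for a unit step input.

0.0803

The loop is type 0. Static position error constant K_pos = C(0)·P(0) = 15.5·0.7392 = 11.46.
Steady-state error to a unit step: e_ss = 1/(1+K_pos) = 1/12.46 = 0.0803.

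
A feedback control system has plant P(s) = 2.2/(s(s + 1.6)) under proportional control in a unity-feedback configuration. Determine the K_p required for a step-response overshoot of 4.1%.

From %OS = 100·exp(−πζ/√(1−ζ²)) = 4.1%, ζ = −ln(0.041)/√(π²+ln²(0.041)) = 0.713.
Characteristic equation s² + 1.6s + 2.2K_p = 0 gives ζ = 1.6/(2√(2.2K_p)).
Setting ζ = 0.713: √(2.2K_p) = 1.6/(2·0.713) = 1.122, so K_p = 1.259/2.2 = 0.572.

K_p = 0.572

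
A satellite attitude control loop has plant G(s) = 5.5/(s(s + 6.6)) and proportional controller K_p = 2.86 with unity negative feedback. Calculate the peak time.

T_p = 1.43 s

The closed-loop denominator s² + 6.6s + 15.73 gives ω_n = √15.73 = 3.966 and ζ = 6.6/(2ω_n) = 0.8321.
Damped frequency ω_d = ω_n√(1−ζ²) = 2.2 rad/s, so peak time T_p = π/ω_d = 1.43 s.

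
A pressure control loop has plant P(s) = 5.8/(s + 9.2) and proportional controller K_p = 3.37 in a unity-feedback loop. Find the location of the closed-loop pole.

Closed-loop transfer function: T(s) = K_p·P(s)/(1 + K_p·P(s)) = 19.55/(s + 9.2 + 19.55) = 19.55/(s + 28.75).
The closed-loop pole is at s = −28.75.

s = -28.75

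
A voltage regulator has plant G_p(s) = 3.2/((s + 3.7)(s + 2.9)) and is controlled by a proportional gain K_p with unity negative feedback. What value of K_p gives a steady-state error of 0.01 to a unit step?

Steady-state error for a unit step on this type-0 loop is 1/(1 + K_p·G_p(0)).
G_p(0) = 0.2982. Require 1/(1 + K_p·0.2982) = 0.01, so 1 + 0.2982·K_p = 100.
K_p = (100 − 1)/0.2982 = 332.

K_p = 332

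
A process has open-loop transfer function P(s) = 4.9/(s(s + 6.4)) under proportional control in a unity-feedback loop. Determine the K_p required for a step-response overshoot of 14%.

K_p = 7.43

From %OS = 100·exp(−πζ/√(1−ζ²)) = 14%, ζ = −ln(0.14)/√(π²+ln²(0.14)) = 0.5305.
Characteristic equation s² + 6.4s + 4.9K_p = 0 gives ζ = 6.4/(2√(4.9K_p)).
Setting ζ = 0.5305: √(4.9K_p) = 6.4/(2·0.5305) = 6.032, so K_p = 36.38/4.9 = 7.43.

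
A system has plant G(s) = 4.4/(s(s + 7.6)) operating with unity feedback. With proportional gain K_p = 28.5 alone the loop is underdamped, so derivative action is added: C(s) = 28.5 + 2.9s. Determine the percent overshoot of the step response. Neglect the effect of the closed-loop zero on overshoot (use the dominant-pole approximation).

Forward path: (28.5 + 2.9s)·4.4/(s(s+7.6)). The closed-loop characteristic equation is s² + (7.6 + 4.4·2.9)s + 4.4·28.5 = 0.
That is s² + 20.36s + 125.4 = 0, so ω_n = 11.2 rad/s and ζ = 20.36/(2·11.2) = 0.9091.
%OS = 100·exp(−πζ/√(1−ζ²)) = 0.105%.

0.105%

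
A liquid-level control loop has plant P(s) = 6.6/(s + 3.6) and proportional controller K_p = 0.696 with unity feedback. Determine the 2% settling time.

Closed-loop transfer function: T(s) = K_p·P(s)/(1 + K_p·P(s)) = 4.594/(s + 3.6 + 4.594) = 4.594/(s + 8.194).
Time constant τ = 1/8.194 = 0.122 s, so the 2% settling time is about 4τ = 0.488 s.

T_s ≈ 0.488 s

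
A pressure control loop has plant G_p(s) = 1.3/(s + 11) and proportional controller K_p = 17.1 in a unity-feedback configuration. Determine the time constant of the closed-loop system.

τ = 0.0301 s

Closed-loop transfer function: T(s) = K_p·G_p(s)/(1 + K_p·G_p(s)) = 22.23/(s + 11 + 22.23) = 22.23/(s + 33.23).
Time constant τ = 1/33.23 = 0.0301 s.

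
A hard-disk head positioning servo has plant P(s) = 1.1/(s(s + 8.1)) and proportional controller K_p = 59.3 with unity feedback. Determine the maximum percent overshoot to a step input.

16.2%

Closed-loop characteristic equation: s² + 8.1s + 65.23 = 0, so ω_n = 8.077 rad/s and ζ = 8.1/(2·8.077) = 0.5015.
%OS = 100·exp(−πζ/√(1−ζ²)) = 100·exp(−π·0.5015/√0.7485) = 16.2%.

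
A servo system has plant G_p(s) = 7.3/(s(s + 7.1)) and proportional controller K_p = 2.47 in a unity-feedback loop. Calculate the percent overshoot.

0.834%

Closed-loop characteristic equation: s² + 7.1s + 18.03 = 0, so ω_n = 4.246 rad/s and ζ = 7.1/(2·4.246) = 0.836.
%OS = 100·exp(−πζ/√(1−ζ²)) = 100·exp(−π·0.836/√0.3011) = 0.834%.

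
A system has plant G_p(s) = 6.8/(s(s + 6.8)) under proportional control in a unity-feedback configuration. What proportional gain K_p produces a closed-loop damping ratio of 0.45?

Closed-loop characteristic equation: s² + 6.8s + K_p·6.8 = 0.
So ω_n = √(6.8K_p) and 2ζω_n = 6.8, giving ζ = 6.8/(2√(6.8K_p)).
Setting ζ = 0.45: √(6.8K_p) = 6.8/(2·0.45) = 7.556, so K_p = 57.09/6.8 = 8.4.

K_p = 8.4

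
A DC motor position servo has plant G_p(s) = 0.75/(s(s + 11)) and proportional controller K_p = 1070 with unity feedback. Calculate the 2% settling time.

The closed-loop denominator s² + 11s + 802.5 gives ω_n = √802.5 = 28.33 and ζ = 11/(2ω_n) = 0.1942.
2% settling time T_s ≈ 4/(ζω_n) = 4/5.5 = 0.727 s.

T_s ≈ 0.727 s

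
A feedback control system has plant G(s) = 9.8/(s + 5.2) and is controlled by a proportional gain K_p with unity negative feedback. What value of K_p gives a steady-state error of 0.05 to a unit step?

For a type-0 loop with proportional control, e_ss = 1/(1 + K_p·G(0)).
G(0) = 1.885. Require 1/(1 + K_p·1.885) = 0.05, so 1 + 1.885·K_p = 20.
K_p = (20 − 1)/1.885 = 10.1.

K_p = 10.1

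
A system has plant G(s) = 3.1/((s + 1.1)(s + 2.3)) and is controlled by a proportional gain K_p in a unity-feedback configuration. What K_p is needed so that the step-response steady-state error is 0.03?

K_p = 26.4

Steady-state error for a unit step on this type-0 loop is 1/(1 + K_p·G(0)).
G(0) = 1.225. Require 1/(1 + K_p·1.225) = 0.03, so 1 + 1.225·K_p = 33.33.
K_p = (33.33 − 1)/1.225 = 26.4.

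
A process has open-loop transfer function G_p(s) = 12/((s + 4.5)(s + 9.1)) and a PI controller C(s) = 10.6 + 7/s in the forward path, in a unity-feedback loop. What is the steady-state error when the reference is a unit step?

0

The open loop C(s)G_p(s) has a pole at the origin (type 1), so the static position error constant is infinite and e_ss = 1/(1+∞) = 0.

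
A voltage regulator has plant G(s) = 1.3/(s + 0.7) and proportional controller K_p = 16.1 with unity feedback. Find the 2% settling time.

Closed-loop transfer function: T(s) = K_p·G(s)/(1 + K_p·G(s)) = 20.93/(s + 0.7 + 20.93) = 20.93/(s + 21.63).
Time constant τ = 1/21.63 = 0.04623 s, so the 2% settling time is about 4τ = 0.185 s.

T_s ≈ 0.185 s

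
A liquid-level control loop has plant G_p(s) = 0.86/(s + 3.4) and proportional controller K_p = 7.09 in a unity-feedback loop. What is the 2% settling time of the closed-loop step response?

Closed-loop transfer function: T(s) = K_p·G_p(s)/(1 + K_p·G_p(s)) = 6.097/(s + 3.4 + 6.097) = 6.097/(s + 9.497).
Time constant τ = 1/9.497 = 0.1053 s, so the 2% settling time is about 4τ = 0.421 s.

T_s ≈ 0.421 s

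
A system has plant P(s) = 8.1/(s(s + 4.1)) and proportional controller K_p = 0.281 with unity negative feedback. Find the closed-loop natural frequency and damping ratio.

ω_n = 1.51 rad/s, ζ = 1.36

1 + K_p·P(s) = 0 gives s² + 4.1s + 2.276 = 0.
Matching s² + 2ζω_n s + ω_n²: ω_n = √2.276 = 1.509 rad/s and 2ζω_n = 4.1, so ζ = 4.1/(2·1.509) = 1.36.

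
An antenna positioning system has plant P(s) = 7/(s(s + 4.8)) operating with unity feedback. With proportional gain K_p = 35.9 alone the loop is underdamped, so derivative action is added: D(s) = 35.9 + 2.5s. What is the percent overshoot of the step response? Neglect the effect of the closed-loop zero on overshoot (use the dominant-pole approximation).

4.47%

Forward path: (35.9 + 2.5s)·7/(s(s+4.8)). The closed-loop characteristic equation is s² + (4.8 + 7·2.5)s + 7·35.9 = 0.
That is s² + 22.3s + 251.3 = 0, so ω_n = 15.85 rad/s and ζ = 22.3/(2·15.85) = 0.7034.
%OS = 100·exp(−πζ/√(1−ζ²)) = 4.47%.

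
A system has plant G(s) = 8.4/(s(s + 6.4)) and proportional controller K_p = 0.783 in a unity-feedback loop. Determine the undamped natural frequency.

The closed-loop denominator is s(s+6.4) + 0.783·8.4 = s² + 6.4s + 6.577.
So ω_n² = 6.577 ⇒ ω_n = 2.565 rad/s, and ζ = 6.4/(2ω_n) = 1.25.

ω_n = 2.56 rad/s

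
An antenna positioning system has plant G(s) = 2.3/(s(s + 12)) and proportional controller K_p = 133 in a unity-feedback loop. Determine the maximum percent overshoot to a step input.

From 1 + K_pG(s) = 0: s² + 12s + 305.9 = 0 ⇒ ω_n = 17.49, ζ = 0.3431.
%OS = 100·exp(−πζ/√(1−ζ²)) = 100·exp(−π·0.3431/√0.8823) = 31.7%.

31.7%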